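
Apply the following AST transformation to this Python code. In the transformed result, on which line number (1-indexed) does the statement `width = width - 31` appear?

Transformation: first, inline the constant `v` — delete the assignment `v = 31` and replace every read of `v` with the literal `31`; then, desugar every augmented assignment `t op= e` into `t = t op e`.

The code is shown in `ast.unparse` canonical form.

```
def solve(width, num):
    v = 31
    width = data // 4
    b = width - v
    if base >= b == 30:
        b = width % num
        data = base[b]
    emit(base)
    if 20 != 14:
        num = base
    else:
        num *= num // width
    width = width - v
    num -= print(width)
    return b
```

Transformed code:
def solve(width, num):
    width = data // 4
    b = width - 31
    if base >= b == 30:
        b = width % num
        data = base[b]
    emit(base)
    if 20 != 14:
        num = base
    else:
        num = num * (num // width)
    width = width - 31
    num = num - print(width)
    return b

12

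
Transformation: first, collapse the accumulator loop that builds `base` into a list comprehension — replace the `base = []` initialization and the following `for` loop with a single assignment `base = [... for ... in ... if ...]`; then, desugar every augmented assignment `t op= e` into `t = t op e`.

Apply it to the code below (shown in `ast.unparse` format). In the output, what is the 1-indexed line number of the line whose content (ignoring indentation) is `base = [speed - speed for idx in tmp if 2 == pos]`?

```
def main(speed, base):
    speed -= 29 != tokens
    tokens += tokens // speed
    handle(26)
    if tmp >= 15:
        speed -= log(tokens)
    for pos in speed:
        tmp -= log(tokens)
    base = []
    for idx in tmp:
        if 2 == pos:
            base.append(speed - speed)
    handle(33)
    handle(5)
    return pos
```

Transformed code:
def main(speed, base):
    speed = speed - (29 != tokens)
    tokens = tokens + tokens // speed
    handle(26)
    if tmp >= 15:
        speed = speed - log(tokens)
    for pos in speed:
        tmp = tmp - log(tokens)
    base = [speed - speed for idx in tmp if 2 == pos]
    handle(33)
    handle(5)
    return pos

9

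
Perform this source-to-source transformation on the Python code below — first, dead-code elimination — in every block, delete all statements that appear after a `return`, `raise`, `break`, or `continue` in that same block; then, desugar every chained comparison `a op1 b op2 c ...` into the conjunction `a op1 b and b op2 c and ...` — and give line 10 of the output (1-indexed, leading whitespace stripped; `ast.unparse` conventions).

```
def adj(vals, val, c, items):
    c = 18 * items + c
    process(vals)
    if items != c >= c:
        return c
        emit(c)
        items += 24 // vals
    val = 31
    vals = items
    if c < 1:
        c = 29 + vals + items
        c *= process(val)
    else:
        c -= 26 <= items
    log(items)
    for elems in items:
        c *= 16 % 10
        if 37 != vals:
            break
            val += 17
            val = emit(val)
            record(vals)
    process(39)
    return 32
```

c *= process(val)

Transformed code:
def adj(vals, val, c, items):
    c = 18 * items + c
    process(vals)
    if items != c and c >= c:
        return c
    val = 31
    vals = items
    if c < 1:
        c = 29 + vals + items
        c *= process(val)
    else:
        c -= 26 <= items
    log(items)
    for elems in items:
        c *= 16 % 10
        if 37 != vals:
            break
    process(39)
    return 32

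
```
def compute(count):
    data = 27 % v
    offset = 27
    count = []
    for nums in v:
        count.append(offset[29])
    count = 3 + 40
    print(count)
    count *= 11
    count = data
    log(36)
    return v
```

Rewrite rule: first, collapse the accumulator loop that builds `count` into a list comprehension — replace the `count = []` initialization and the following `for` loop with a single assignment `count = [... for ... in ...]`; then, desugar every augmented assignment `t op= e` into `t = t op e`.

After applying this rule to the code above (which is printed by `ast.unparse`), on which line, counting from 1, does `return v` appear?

Transformed code:
def compute(count):
    data = 27 % v
    offset = 27
    count = [offset[29] for nums in v]
    count = 3 + 40
    print(count)
    count = count * 11
    count = data
    log(36)
    return v

10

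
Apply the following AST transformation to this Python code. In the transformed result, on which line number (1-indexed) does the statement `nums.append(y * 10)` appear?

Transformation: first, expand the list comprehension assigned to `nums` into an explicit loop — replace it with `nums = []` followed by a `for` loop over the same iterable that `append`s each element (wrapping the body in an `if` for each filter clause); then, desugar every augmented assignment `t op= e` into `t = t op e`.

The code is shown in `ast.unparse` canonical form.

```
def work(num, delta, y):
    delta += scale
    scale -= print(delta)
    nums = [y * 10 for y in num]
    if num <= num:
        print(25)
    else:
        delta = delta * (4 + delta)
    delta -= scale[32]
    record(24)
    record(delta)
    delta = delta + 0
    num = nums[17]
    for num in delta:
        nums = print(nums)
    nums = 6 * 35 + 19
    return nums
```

6

Transformed code:
def work(num, delta, y):
    delta = delta + scale
    scale = scale - print(delta)
    nums = []
    for y in num:
        nums.append(y * 10)
    if num <= num:
        print(25)
    else:
        delta = delta * (4 + delta)
    delta = delta - scale[32]
    record(24)
    record(delta)
    delta = delta + 0
    num = nums[17]
    for num in delta:
        nums = print(nums)
    nums = 6 * 35 + 19
    return nums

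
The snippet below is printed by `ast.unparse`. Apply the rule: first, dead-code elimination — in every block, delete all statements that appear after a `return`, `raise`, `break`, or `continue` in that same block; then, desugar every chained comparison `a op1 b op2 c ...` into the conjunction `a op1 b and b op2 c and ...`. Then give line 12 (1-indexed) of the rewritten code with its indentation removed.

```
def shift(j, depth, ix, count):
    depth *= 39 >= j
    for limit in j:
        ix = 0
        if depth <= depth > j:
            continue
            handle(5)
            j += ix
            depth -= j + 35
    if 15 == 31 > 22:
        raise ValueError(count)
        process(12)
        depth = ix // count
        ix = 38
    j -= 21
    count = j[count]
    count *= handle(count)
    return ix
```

Transformed code:
def shift(j, depth, ix, count):
    depth *= 39 >= j
    for limit in j:
        ix = 0
        if depth <= depth and depth > j:
            continue
    if 15 == 31 and 31 > 22:
        raise ValueError(count)
    j -= 21
    count = j[count]
    count *= handle(count)
    return ix

return ix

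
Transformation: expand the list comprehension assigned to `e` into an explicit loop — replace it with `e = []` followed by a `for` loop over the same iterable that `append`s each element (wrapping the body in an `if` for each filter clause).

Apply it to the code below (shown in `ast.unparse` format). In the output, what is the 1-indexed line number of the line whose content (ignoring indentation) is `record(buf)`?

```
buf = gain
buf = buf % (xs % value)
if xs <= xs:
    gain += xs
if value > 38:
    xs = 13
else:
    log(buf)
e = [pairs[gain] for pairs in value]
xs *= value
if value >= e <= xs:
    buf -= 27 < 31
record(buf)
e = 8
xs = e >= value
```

15

Transformed code:
buf = gain
buf = buf % (xs % value)
if xs <= xs:
    gain += xs
if value > 38:
    xs = 13
else:
    log(buf)
e = []
for pairs in value:
    e.append(pairs[gain])
xs *= value
if value >= e <= xs:
    buf -= 27 < 31
record(buf)
e = 8
xs = e >= value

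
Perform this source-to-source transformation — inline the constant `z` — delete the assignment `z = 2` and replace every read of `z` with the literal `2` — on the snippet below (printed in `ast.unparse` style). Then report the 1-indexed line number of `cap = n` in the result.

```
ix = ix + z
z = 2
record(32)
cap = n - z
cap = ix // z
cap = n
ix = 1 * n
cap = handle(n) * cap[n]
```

Transformed code:
ix = ix + 2
record(32)
cap = n - 2
cap = ix // 2
cap = n
ix = 1 * n
cap = handle(n) * cap[n]

5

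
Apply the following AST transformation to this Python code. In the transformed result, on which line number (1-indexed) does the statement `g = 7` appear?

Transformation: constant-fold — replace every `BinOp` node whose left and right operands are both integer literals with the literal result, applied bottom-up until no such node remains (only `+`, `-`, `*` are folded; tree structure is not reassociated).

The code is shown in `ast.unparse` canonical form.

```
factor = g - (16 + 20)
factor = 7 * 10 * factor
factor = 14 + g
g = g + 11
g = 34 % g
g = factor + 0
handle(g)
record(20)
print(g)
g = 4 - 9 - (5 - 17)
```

Transformed code:
factor = g - 36
factor = 70 * factor
factor = 14 + g
g = g + 11
g = 34 % g
g = factor + 0
handle(g)
record(20)
print(g)
g = 7

10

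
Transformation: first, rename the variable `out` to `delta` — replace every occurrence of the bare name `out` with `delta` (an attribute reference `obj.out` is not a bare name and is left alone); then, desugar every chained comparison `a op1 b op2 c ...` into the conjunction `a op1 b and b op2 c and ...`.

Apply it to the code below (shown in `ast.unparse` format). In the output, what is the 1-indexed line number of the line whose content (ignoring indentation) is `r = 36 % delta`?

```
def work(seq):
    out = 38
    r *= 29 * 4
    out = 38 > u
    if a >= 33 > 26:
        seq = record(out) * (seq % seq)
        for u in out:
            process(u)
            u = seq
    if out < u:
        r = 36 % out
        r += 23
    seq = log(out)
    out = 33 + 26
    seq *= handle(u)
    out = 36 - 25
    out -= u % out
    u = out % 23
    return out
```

11

Transformed code:
def work(seq):
    delta = 38
    r *= 29 * 4
    delta = 38 > u
    if a >= 33 and 33 > 26:
        seq = record(delta) * (seq % seq)
        for u in delta:
            process(u)
            u = seq
    if delta < u:
        r = 36 % delta
        r += 23
    seq = log(delta)
    delta = 33 + 26
    seq *= handle(u)
    delta = 36 - 25
    delta -= u % delta
    u = delta % 23
    return delta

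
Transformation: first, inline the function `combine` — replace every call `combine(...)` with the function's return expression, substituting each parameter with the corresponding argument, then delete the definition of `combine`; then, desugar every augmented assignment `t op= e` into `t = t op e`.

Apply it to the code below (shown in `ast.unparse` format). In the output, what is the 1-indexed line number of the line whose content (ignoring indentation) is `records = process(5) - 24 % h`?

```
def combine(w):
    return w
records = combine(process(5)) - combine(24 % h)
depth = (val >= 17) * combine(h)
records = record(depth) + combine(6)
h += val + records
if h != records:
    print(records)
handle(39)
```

1

Transformed code:
records = process(5) - 24 % h
depth = (val >= 17) * h
records = record(depth) + 6
h = h + (val + records)
if h != records:
    print(records)
handle(39)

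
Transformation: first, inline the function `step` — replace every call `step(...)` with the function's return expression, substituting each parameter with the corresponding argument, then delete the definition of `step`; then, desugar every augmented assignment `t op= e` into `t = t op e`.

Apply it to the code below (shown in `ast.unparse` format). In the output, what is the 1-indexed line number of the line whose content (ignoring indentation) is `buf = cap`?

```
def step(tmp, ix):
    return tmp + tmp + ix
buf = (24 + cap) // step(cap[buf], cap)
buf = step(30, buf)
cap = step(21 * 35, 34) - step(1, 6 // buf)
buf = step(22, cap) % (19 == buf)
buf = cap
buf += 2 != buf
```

5

Transformed code:
buf = (24 + cap) // (cap[buf] + cap[buf] + cap)
buf = 30 + 30 + buf
cap = 21 * 35 + 21 * 35 + 34 - (1 + 1 + 6 // buf)
buf = (22 + 22 + cap) % (19 == buf)
buf = cap
buf = buf + (2 != buf)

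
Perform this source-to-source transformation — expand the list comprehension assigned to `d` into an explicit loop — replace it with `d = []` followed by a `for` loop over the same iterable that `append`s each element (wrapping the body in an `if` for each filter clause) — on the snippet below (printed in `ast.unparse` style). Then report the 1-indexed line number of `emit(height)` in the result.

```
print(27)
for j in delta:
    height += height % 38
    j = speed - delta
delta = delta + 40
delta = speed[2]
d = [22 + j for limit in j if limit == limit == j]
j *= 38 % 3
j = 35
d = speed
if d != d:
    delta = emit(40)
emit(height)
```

16

Transformed code:
print(27)
for j in delta:
    height += height % 38
    j = speed - delta
delta = delta + 40
delta = speed[2]
d = []
for limit in j:
    if limit == limit == j:
        d.append(22 + j)
j *= 38 % 3
j = 35
d = speed
if d != d:
    delta = emit(40)
emit(height)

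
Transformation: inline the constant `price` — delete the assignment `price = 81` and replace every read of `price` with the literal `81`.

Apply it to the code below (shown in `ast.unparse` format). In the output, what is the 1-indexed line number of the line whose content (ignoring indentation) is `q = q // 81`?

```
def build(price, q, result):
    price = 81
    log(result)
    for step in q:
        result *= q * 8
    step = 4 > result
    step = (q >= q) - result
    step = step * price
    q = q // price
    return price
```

Transformed code:
def build(price, q, result):
    log(result)
    for step in q:
        result *= q * 8
    step = 4 > result
    step = (q >= q) - result
    step = step * 81
    q = q // 81
    return 81

8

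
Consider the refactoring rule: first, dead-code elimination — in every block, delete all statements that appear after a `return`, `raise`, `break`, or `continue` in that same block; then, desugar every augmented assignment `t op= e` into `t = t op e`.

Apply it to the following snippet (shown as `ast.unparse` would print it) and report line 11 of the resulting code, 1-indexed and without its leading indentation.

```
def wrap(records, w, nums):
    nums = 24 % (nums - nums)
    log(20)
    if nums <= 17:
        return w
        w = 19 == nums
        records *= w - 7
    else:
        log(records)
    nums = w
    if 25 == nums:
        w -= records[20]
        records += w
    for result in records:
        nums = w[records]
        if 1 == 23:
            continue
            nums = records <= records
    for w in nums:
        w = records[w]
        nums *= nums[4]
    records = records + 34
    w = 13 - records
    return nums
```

records = records + w

Transformed code:
def wrap(records, w, nums):
    nums = 24 % (nums - nums)
    log(20)
    if nums <= 17:
        return w
    else:
        log(records)
    nums = w
    if 25 == nums:
        w = w - records[20]
        records = records + w
    for result in records:
        nums = w[records]
        if 1 == 23:
            continue
    for w in nums:
        w = records[w]
        nums = nums * nums[4]
    records = records + 34
    w = 13 - records
    return nums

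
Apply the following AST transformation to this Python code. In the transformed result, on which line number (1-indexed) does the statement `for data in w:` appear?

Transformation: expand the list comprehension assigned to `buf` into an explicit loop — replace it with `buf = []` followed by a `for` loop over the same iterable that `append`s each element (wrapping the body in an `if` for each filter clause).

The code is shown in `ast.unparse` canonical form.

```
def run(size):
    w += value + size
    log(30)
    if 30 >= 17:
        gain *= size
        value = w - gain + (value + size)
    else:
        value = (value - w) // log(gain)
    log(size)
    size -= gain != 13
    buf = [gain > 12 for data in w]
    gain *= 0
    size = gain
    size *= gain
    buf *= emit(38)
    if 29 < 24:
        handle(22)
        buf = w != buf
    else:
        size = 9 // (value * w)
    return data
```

12

Transformed code:
def run(size):
    w += value + size
    log(30)
    if 30 >= 17:
        gain *= size
        value = w - gain + (value + size)
    else:
        value = (value - w) // log(gain)
    log(size)
    size -= gain != 13
    buf = []
    for data in w:
        buf.append(gain > 12)
    gain *= 0
    size = gain
    size *= gain
    buf *= emit(38)
    if 29 < 24:
        handle(22)
        buf = w != buf
    else:
        size = 9 // (value * w)
    return data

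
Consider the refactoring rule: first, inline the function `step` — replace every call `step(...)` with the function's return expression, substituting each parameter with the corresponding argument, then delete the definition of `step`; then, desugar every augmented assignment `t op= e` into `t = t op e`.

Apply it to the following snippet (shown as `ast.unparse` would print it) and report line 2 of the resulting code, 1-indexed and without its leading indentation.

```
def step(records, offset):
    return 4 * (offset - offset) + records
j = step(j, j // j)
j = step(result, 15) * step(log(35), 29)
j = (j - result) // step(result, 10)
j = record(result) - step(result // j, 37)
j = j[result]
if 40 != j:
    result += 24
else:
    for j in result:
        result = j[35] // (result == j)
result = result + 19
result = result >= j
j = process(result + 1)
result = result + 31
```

j = (4 * (15 - 15) + result) * (4 * (29 - 29) + log(35))

Transformed code:
j = 4 * (j // j - j // j) + j
j = (4 * (15 - 15) + result) * (4 * (29 - 29) + log(35))
j = (j - result) // (4 * (10 - 10) + result)
j = record(result) - (4 * (37 - 37) + result // j)
j = j[result]
if 40 != j:
    result = result + 24
else:
    for j in result:
        result = j[35] // (result == j)
result = result + 19
result = result >= j
j = process(result + 1)
result = result + 31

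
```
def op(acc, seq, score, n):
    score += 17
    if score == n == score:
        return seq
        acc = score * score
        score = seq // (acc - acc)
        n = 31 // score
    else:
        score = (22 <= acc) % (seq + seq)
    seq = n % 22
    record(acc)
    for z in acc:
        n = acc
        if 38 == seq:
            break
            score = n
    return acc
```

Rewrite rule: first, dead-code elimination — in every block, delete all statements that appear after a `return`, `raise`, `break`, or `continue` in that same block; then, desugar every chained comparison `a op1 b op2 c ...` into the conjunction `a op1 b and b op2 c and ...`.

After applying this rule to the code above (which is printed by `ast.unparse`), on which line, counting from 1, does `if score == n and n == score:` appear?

3

Transformed code:
def op(acc, seq, score, n):
    score += 17
    if score == n and n == score:
        return seq
    else:
        score = (22 <= acc) % (seq + seq)
    seq = n % 22
    record(acc)
    for z in acc:
        n = acc
        if 38 == seq:
            break
    return acc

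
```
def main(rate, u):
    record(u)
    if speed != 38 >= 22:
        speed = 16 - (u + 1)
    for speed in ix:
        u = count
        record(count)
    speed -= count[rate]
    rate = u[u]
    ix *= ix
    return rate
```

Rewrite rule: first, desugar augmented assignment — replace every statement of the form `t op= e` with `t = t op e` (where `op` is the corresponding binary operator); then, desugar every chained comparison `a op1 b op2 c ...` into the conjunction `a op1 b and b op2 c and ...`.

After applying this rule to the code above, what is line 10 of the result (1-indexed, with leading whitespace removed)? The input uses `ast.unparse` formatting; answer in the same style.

ix = ix * ix

Transformed code:
def main(rate, u):
    record(u)
    if speed != 38 and 38 >= 22:
        speed = 16 - (u + 1)
    for speed in ix:
        u = count
        record(count)
    speed = speed - count[rate]
    rate = u[u]
    ix = ix * ix
    return rate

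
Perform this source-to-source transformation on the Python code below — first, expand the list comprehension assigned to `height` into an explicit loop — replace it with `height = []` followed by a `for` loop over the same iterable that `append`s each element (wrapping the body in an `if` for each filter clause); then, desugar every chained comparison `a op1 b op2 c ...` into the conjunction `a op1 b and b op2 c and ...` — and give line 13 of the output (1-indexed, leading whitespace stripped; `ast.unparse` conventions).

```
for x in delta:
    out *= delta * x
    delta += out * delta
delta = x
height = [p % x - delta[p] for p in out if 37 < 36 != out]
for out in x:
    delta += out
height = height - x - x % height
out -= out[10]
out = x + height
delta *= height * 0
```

out = x + height

Transformed code:
for x in delta:
    out *= delta * x
    delta += out * delta
delta = x
height = []
for p in out:
    if 37 < 36 and 36 != out:
        height.append(p % x - delta[p])
for out in x:
    delta += out
height = height - x - x % height
out -= out[10]
out = x + height
delta *= height * 0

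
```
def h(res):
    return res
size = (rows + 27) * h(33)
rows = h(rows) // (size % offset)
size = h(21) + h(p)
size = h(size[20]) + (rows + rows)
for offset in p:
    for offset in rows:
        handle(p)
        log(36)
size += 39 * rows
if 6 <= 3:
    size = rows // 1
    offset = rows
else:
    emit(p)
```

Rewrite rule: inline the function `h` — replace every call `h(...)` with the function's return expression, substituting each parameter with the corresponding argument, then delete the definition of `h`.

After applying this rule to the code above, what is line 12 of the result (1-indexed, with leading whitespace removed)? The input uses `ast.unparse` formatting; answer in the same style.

Transformed code:
size = (rows + 27) * 33
rows = rows // (size % offset)
size = 21 + p
size = size[20] + (rows + rows)
for offset in p:
    for offset in rows:
        handle(p)
        log(36)
size += 39 * rows
if 6 <= 3:
    size = rows // 1
    offset = rows
else:
    emit(p)

offset = rows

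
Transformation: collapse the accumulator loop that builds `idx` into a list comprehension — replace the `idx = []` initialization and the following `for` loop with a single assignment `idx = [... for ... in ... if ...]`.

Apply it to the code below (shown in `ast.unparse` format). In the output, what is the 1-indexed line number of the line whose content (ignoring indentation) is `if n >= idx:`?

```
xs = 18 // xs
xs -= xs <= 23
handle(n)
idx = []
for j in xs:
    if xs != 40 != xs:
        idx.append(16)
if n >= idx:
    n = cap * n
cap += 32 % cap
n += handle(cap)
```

5

Transformed code:
xs = 18 // xs
xs -= xs <= 23
handle(n)
idx = [16 for j in xs if xs != 40 != xs]
if n >= idx:
    n = cap * n
cap += 32 % cap
n += handle(cap)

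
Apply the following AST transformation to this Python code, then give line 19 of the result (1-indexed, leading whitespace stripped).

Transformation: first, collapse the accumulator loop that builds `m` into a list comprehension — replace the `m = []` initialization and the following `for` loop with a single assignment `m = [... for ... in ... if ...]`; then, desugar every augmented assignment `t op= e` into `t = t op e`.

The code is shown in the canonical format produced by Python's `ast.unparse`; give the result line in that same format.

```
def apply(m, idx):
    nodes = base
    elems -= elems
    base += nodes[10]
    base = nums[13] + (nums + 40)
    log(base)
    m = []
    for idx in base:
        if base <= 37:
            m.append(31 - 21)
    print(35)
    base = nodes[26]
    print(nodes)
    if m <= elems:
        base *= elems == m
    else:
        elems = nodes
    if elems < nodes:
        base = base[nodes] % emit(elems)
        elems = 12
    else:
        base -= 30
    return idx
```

Transformed code:
def apply(m, idx):
    nodes = base
    elems = elems - elems
    base = base + nodes[10]
    base = nums[13] + (nums + 40)
    log(base)
    m = [31 - 21 for idx in base if base <= 37]
    print(35)
    base = nodes[26]
    print(nodes)
    if m <= elems:
        base = base * (elems == m)
    else:
        elems = nodes
    if elems < nodes:
        base = base[nodes] % emit(elems)
        elems = 12
    else:
        base = base - 30
    return idx

base = base - 30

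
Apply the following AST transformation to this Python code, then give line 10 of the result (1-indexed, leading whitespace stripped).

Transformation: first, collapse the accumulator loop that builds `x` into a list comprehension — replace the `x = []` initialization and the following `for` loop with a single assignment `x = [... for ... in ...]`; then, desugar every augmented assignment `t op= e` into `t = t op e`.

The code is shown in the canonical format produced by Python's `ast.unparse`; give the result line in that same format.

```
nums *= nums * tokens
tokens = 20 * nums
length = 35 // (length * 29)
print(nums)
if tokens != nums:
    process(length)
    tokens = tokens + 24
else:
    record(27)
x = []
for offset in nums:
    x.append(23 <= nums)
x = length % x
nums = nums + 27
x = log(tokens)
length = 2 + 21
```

x = [23 <= nums for offset in nums]

Transformed code:
nums = nums * (nums * tokens)
tokens = 20 * nums
length = 35 // (length * 29)
print(nums)
if tokens != nums:
    process(length)
    tokens = tokens + 24
else:
    record(27)
x = [23 <= nums for offset in nums]
x = length % x
nums = nums + 27
x = log(tokens)
length = 2 + 21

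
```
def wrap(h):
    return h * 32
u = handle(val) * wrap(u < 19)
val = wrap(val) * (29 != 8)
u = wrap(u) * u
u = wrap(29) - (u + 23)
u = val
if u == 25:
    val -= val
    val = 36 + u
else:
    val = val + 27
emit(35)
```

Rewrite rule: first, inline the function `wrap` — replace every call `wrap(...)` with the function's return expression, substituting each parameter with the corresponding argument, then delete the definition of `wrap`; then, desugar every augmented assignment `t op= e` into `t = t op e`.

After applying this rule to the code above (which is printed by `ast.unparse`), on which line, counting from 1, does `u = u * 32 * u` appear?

3

Transformed code:
u = handle(val) * ((u < 19) * 32)
val = val * 32 * (29 != 8)
u = u * 32 * u
u = 29 * 32 - (u + 23)
u = val
if u == 25:
    val = val - val
    val = 36 + u
else:
    val = val + 27
emit(35)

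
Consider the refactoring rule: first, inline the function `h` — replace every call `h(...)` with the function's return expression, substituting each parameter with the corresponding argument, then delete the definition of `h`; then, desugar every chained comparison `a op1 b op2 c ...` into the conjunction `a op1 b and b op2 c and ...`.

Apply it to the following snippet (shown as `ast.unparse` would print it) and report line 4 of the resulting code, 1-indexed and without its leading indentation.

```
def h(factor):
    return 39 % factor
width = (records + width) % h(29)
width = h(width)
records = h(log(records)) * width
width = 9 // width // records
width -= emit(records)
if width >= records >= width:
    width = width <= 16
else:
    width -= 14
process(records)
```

width = 9 // width // records

Transformed code:
width = (records + width) % (39 % 29)
width = 39 % width
records = 39 % log(records) * width
width = 9 // width // records
width -= emit(records)
if width >= records and records >= width:
    width = width <= 16
else:
    width -= 14
process(records)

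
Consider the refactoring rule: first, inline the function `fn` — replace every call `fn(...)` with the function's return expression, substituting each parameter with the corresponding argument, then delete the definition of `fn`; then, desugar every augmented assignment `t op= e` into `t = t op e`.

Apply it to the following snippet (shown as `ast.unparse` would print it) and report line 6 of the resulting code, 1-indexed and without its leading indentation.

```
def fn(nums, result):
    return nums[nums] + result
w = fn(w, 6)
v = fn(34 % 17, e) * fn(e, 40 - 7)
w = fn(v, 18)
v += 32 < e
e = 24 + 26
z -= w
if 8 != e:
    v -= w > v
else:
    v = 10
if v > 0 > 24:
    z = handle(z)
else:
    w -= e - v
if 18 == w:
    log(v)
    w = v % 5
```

z = z - w

Transformed code:
w = w[w] + 6
v = ((34 % 17)[34 % 17] + e) * (e[e] + (40 - 7))
w = v[v] + 18
v = v + (32 < e)
e = 24 + 26
z = z - w
if 8 != e:
    v = v - (w > v)
else:
    v = 10
if v > 0 > 24:
    z = handle(z)
else:
    w = w - (e - v)
if 18 == w:
    log(v)
    w = v % 5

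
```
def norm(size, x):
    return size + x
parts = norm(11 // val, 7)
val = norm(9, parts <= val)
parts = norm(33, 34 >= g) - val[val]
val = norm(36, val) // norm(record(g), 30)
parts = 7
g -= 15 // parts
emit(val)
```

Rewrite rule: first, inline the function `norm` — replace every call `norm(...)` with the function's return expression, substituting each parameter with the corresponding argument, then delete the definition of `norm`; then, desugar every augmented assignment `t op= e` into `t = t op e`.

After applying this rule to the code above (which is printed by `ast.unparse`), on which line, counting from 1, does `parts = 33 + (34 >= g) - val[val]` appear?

3

Transformed code:
parts = 11 // val + 7
val = 9 + (parts <= val)
parts = 33 + (34 >= g) - val[val]
val = (36 + val) // (record(g) + 30)
parts = 7
g = g - 15 // parts
emit(val)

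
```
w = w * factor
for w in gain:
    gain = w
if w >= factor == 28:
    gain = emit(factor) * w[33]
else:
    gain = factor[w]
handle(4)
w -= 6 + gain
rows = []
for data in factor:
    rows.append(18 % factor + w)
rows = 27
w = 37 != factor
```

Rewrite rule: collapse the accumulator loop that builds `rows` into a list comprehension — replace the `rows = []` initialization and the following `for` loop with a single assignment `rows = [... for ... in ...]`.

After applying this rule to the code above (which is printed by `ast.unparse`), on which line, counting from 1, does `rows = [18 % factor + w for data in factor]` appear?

Transformed code:
w = w * factor
for w in gain:
    gain = w
if w >= factor == 28:
    gain = emit(factor) * w[33]
else:
    gain = factor[w]
handle(4)
w -= 6 + gain
rows = [18 % factor + w for data in factor]
rows = 27
w = 37 != factor

10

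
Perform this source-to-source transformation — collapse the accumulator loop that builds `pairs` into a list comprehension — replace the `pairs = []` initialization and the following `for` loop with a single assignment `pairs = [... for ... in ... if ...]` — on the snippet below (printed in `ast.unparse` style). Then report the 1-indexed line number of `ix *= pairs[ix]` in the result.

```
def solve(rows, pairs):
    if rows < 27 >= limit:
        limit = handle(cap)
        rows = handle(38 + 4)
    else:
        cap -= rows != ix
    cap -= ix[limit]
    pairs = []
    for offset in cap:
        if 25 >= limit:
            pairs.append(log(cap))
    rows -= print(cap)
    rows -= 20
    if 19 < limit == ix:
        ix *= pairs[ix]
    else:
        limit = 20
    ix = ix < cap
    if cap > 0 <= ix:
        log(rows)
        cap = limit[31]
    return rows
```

Transformed code:
def solve(rows, pairs):
    if rows < 27 >= limit:
        limit = handle(cap)
        rows = handle(38 + 4)
    else:
        cap -= rows != ix
    cap -= ix[limit]
    pairs = [log(cap) for offset in cap if 25 >= limit]
    rows -= print(cap)
    rows -= 20
    if 19 < limit == ix:
        ix *= pairs[ix]
    else:
        limit = 20
    ix = ix < cap
    if cap > 0 <= ix:
        log(rows)
        cap = limit[31]
    return rows

12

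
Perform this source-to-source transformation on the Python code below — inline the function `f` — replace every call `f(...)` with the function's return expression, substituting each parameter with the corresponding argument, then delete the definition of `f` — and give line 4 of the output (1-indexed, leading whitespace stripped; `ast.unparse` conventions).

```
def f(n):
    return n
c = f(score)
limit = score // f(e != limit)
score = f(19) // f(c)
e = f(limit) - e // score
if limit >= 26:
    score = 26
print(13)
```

Transformed code:
c = score
limit = score // (e != limit)
score = 19 // c
e = limit - e // score
if limit >= 26:
    score = 26
print(13)

e = limit - e // score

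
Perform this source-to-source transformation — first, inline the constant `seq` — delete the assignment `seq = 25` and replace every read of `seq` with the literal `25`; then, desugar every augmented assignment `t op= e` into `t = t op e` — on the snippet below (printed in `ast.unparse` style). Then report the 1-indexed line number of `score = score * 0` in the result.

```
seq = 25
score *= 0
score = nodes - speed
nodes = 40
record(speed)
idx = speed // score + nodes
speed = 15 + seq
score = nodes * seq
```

1

Transformed code:
score = score * 0
score = nodes - speed
nodes = 40
record(speed)
idx = speed // score + nodes
speed = 15 + 25
score = nodes * 25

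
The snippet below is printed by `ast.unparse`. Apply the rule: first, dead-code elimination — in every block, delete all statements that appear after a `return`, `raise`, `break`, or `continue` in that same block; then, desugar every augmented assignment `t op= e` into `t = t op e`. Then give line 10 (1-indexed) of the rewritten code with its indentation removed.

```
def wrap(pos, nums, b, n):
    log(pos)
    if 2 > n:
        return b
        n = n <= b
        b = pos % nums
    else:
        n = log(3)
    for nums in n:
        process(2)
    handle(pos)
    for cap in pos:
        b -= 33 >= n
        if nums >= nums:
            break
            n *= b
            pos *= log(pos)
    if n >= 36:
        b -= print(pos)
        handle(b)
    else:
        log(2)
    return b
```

Transformed code:
def wrap(pos, nums, b, n):
    log(pos)
    if 2 > n:
        return b
    else:
        n = log(3)
    for nums in n:
        process(2)
    handle(pos)
    for cap in pos:
        b = b - (33 >= n)
        if nums >= nums:
            break
    if n >= 36:
        b = b - print(pos)
        handle(b)
    else:
        log(2)
    return b

for cap in pos:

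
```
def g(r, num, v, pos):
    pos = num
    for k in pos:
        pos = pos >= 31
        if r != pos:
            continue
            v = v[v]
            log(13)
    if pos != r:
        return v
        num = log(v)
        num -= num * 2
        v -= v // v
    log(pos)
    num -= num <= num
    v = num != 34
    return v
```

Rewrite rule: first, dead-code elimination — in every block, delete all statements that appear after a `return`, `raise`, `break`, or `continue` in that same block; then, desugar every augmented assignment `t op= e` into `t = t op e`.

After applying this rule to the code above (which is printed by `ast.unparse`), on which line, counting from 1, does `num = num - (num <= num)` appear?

10

Transformed code:
def g(r, num, v, pos):
    pos = num
    for k in pos:
        pos = pos >= 31
        if r != pos:
            continue
    if pos != r:
        return v
    log(pos)
    num = num - (num <= num)
    v = num != 34
    return v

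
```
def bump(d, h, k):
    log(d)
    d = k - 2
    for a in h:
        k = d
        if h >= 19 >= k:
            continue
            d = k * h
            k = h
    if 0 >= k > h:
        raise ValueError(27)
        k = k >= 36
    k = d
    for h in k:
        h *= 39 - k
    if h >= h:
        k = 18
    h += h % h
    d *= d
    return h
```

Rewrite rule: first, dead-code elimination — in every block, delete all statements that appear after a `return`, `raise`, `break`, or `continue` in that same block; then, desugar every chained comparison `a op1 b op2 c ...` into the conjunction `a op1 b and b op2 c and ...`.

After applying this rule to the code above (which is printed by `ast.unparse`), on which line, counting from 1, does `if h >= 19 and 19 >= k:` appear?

Transformed code:
def bump(d, h, k):
    log(d)
    d = k - 2
    for a in h:
        k = d
        if h >= 19 and 19 >= k:
            continue
    if 0 >= k and k > h:
        raise ValueError(27)
    k = d
    for h in k:
        h *= 39 - k
    if h >= h:
        k = 18
    h += h % h
    d *= d
    return h

6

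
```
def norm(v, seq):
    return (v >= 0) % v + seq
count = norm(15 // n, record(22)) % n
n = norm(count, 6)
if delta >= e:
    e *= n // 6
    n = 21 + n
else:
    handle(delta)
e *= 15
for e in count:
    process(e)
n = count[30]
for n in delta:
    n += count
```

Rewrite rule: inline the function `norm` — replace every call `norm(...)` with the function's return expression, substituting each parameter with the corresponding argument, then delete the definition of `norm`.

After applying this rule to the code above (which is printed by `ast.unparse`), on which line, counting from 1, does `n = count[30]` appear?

11

Transformed code:
count = ((15 // n >= 0) % (15 // n) + record(22)) % n
n = (count >= 0) % count + 6
if delta >= e:
    e *= n // 6
    n = 21 + n
else:
    handle(delta)
e *= 15
for e in count:
    process(e)
n = count[30]
for n in delta:
    n += count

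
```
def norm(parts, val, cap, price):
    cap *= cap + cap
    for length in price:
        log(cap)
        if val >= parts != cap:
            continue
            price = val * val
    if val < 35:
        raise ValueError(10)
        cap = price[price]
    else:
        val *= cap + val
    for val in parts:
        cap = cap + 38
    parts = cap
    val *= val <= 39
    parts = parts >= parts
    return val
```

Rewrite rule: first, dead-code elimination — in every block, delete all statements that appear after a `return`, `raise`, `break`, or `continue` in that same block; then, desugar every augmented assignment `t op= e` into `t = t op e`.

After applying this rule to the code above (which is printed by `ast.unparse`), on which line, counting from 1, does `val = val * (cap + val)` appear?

10

Transformed code:
def norm(parts, val, cap, price):
    cap = cap * (cap + cap)
    for length in price:
        log(cap)
        if val >= parts != cap:
            continue
    if val < 35:
        raise ValueError(10)
    else:
        val = val * (cap + val)
    for val in parts:
        cap = cap + 38
    parts = cap
    val = val * (val <= 39)
    parts = parts >= parts
    return val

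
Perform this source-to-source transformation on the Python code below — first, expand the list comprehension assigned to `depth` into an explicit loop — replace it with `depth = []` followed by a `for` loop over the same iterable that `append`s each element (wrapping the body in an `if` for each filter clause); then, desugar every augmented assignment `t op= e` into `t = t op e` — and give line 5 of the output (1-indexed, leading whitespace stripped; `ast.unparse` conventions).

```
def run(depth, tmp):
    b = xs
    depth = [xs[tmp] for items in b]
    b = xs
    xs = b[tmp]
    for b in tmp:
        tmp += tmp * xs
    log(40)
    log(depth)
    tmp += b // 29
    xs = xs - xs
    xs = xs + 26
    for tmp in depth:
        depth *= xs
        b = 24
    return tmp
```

depth.append(xs[tmp])

Transformed code:
def run(depth, tmp):
    b = xs
    depth = []
    for items in b:
        depth.append(xs[tmp])
    b = xs
    xs = b[tmp]
    for b in tmp:
        tmp = tmp + tmp * xs
    log(40)
    log(depth)
    tmp = tmp + b // 29
    xs = xs - xs
    xs = xs + 26
    for tmp in depth:
        depth = depth * xs
        b = 24
    return tmp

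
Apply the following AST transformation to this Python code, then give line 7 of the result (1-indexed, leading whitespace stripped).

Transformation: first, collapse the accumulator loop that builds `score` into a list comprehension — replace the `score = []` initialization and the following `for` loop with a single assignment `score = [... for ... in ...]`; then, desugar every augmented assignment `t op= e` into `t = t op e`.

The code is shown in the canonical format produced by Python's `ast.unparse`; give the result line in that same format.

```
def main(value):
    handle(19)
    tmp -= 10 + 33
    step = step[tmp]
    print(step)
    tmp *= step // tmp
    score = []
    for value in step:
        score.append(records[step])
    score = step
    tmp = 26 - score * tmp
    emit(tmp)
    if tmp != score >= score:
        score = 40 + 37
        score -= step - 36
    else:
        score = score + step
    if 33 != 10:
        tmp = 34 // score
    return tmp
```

Transformed code:
def main(value):
    handle(19)
    tmp = tmp - (10 + 33)
    step = step[tmp]
    print(step)
    tmp = tmp * (step // tmp)
    score = [records[step] for value in step]
    score = step
    tmp = 26 - score * tmp
    emit(tmp)
    if tmp != score >= score:
        score = 40 + 37
        score = score - (step - 36)
    else:
        score = score + step
    if 33 != 10:
        tmp = 34 // score
    return tmp

score = [records[step] for value in step]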